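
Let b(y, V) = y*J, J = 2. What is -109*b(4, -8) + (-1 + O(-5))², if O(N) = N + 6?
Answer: -872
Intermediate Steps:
O(N) = 6 + N
b(y, V) = 2*y (b(y, V) = y*2 = 2*y)
-109*b(4, -8) + (-1 + O(-5))² = -218*4 + (-1 + (6 - 5))² = -109*8 + (-1 + 1)² = -872 + 0² = -872 + 0 = -872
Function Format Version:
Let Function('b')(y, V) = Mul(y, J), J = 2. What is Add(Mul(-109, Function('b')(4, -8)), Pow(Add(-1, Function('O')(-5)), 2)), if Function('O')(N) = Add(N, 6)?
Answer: -872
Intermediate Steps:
Function('O')(N) = Add(6, N)
Function('b')(y, V) = Mul(2, y) (Function('b')(y, V) = Mul(y, 2) = Mul(2, y))
Add(Mul(-109, Function('b')(4, -8)), Pow(Add(-1, Function('O')(-5)), 2)) = Add(Mul(-109, Mul(2, 4)), Pow(Add(-1, Add(6, -5)), 2)) = Add(Mul(-109, 8), Pow(Add(-1, 1), 2)) = Add(-872, Pow(0, 2)) = Add(-872, 0) = -872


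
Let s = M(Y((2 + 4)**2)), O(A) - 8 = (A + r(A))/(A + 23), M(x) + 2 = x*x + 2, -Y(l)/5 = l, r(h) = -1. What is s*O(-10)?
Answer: 3013200/13 ≈ 2.3178e+5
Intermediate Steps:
Y(l) = -5*l
M(x) = x**2 (M(x) = -2 + (x*x + 2) = -2 + (x**2 + 2) = -2 + (2 + x**2) = x**2)
O(A) = 8 + (-1 + A)/(23 + A) (O(A) = 8 + (A - 1)/(A + 23) = 8 + (-1 + A)/(23 + A))
s = 32400 (s = (-5*(2 + 4)**2)**2 = (-5*6**2)**2 = (-5*36)**2 = (-180)**2 = 32400)
s*O(-10) = 32400*(3*(61 + 3*(-10))/(23 - 10)) = 32400*(3*(61 - 30)/13) = 32400*(3*(1/13)*31) = 32400*(93/13) = 3013200/13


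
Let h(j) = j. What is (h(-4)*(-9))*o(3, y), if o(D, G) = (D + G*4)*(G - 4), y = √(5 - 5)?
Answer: -432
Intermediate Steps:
y = 0 (y = √0 = 0)
o(D, G) = (-4 + G)*(D + 4*G) (o(D, G) = (D + 4*G)*(-4 + G) = (-4 + G)*(D + 4*G))
(h(-4)*(-9))*o(3, y) = (-4*(-9))*(-16*0 - 4*3 + 4*0² + 3*0) = 36*(0 - 12 + 4*0 + 0) = 36*(0 - 12 + 0 + 0) = 36*(-12) = -432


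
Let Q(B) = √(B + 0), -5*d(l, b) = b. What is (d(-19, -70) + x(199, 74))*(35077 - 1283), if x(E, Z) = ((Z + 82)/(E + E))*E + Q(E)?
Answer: 3109048 + 33794*√199 ≈ 3.5858e+6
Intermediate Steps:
d(l, b) = -b/5
Q(B) = √B
x(E, Z) = 41 + √E + Z/2 (x(E, Z) = ((Z + 82)/(E + E))*E + √E = ((82 + Z)/((2*E)))*E + √E = ((82 + Z)*(1/(2*E)))*E + √E = ((82 + Z)/(2*E))*E + √E = (41 + Z/2) + √E = 41 + √E + Z/2)
(d(-19, -70) + x(199, 74))*(35077 - 1283) = (-⅕*(-70) + (41 + √199 + (½)*74))*(35077 - 1283) = (14 + (41 + √199 + 37))*33794 = (14 + (78 + √199))*33794 = (92 + √199)*33794 = 3109048 + 33794*√199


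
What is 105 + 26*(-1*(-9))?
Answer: 339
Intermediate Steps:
105 + 26*(-1*(-9)) = 105 + 26*9 = 105 + 234 = 339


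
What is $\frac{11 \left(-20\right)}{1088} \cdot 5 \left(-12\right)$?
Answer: $\frac{825}{68} \approx 12.132$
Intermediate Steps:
$\frac{11 \left(-20\right)}{1088} \cdot 5 \left(-12\right) = \left(-220\right) \frac{1}{1088} \left(-60\right) = \left(- \frac{55}{272}\right) \left(-60\right) = \frac{825}{68}$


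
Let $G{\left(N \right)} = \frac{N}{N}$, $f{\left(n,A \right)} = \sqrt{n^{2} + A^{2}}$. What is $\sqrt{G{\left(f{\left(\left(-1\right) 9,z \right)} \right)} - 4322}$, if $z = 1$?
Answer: $i \sqrt{4321} \approx 65.734 i$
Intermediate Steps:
$f{\left(n,A \right)} = \sqrt{A^{2} + n^{2}}$
$G{\left(N \right)} = 1$
$\sqrt{G{\left(f{\left(\left(-1\right) 9,z \right)} \right)} - 4322} = \sqrt{1 - 4322} = \sqrt{-4321} = i \sqrt{4321}$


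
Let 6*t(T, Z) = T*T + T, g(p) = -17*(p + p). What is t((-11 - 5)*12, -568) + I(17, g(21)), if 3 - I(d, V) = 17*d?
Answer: 5826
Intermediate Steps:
g(p) = -34*p
I(d, V) = 3 - 17*d
t(T, Z) = T/6 + T**2/6 (t(T, Z) = (T*T + T)/6 = (T**2 + T)/6 = (T + T**2)/6 = T/6 + T**2/6)
t((-11 - 5)*12, -568) + I(17, g(21)) = ((-11 - 5)*12)*(1 + (-11 - 5)*12)/6 + (3 - 17*17) = (-16*12)*(1 - 16*12)/6 + (3 - 289) = (1/6)*(-192)*(1 - 192) - 286 = (1/6)*(-192)*(-191) - 286 = 6112 - 286 = 5826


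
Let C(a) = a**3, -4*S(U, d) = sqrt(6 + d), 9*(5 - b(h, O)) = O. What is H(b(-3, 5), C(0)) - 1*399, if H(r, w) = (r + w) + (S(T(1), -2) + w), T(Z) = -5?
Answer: -7111/18 ≈ -395.06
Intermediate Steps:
b(h, O) = 5 - O/9
S(U, d) = -sqrt(6 + d)/4
H(r, w) = -1/2 + r + 2*w (H(r, w) = (r + w) + (-sqrt(6 - 2)/4 + w) = (r + w) + (-sqrt(4)/4 + w) = (r + w) + (-1/4*2 + w) = (r + w) + (-1/2 + w) = -1/2 + r + 2*w)
H(b(-3, 5), C(0)) - 1*399 = (-1/2 + (5 - 1/9*5) + 2*0**3) - 1*399 = (-1/2 + (5 - 5/9) + 2*0) - 399 = (-1/2 + 40/9 + 0) - 399 = 71/18 - 399 = -7111/18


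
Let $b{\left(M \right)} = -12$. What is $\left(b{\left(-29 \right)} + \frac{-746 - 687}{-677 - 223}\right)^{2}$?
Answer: $\frac{87740689}{810000} \approx 108.32$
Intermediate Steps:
$\left(b{\left(-29 \right)} + \frac{-746 - 687}{-677 - 223}\right)^{2} = \left(-12 + \frac{-746 - 687}{-677 - 223}\right)^{2} = \left(-12 - \frac{1433}{-900}\right)^{2} = \left(-12 - - \frac{1433}{900}\right)^{2} = \left(-12 + \frac{1433}{900}\right)^{2} = \left(- \frac{9367}{900}\right)^{2} = \frac{87740689}{810000}$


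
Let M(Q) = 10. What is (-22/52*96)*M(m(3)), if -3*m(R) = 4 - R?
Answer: -5280/13 ≈ -406.15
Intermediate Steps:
m(R) = -4/3 + R/3 (m(R) = -(4 - R)/3 = -4/3 + R/3)
(-22/52*96)*M(m(3)) = (-22/52*96)*10 = (-22*1/52*96)*10 = -11/26*96*10 = -528/13*10 = -5280/13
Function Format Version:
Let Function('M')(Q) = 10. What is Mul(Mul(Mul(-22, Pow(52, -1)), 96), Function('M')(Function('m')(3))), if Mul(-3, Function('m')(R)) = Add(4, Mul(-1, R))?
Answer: Rational(-5280, 13) ≈ -406.15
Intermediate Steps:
Function('m')(R) = Add(Rational(-4, 3), Mul(Rational(1, 3), R)) (Function('m')(R) = Mul(Rational(-1, 3), Add(4, Mul(-1, R))) = Add(Rational(-4, 3), Mul(Rational(1, 3), R)))
Mul(Mul(Mul(-22, Pow(52, -1)), 96), Function('M')(Function('m')(3))) = Mul(Mul(Mul(-22, Pow(52, -1)), 96), 10) = Mul(Mul(Mul(-22, Rational(1, 52)), 96), 10) = Mul(Mul(Rational(-11, 26), 96), 10) = Mul(Rational(-528, 13), 10) = Rational(-5280, 13)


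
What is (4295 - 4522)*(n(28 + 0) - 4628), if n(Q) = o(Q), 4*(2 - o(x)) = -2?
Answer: 2099977/2 ≈ 1.0500e+6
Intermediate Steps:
o(x) = 5/2 (o(x) = 2 - ¼*(-2) = 2 + ½ = 5/2)
n(Q) = 5/2
(4295 - 4522)*(n(28 + 0) - 4628) = (4295 - 4522)*(5/2 - 4628) = -227*(-9251/2) = 2099977/2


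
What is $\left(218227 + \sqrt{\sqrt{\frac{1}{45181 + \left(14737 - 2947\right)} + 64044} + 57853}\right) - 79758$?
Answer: $138469 + \frac{\sqrt{187773183636373 + 284855 \sqrt{8314691218159}}}{56971} \approx 1.3871 \cdot 10^{5}$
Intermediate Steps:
$\left(218227 + \sqrt{\sqrt{\frac{1}{45181 + \left(14737 - 2947\right)} + 64044} + 57853}\right) - 79758 = \left(218227 + \sqrt{\sqrt{\frac{1}{45181 + 11790} + 64044} + 57853}\right) - 79758 = \left(218227 + \sqrt{\sqrt{\frac{1}{56971} + 64044} + 57853}\right) - 79758 = \left(218227 + \sqrt{\sqrt{\frac{3648650725}{56971}} + 57853}\right) - 79758 = \left(218227 + \sqrt{\frac{5 \sqrt{8314691218159}}{56971} + 57853}\right) - 79758 = \left(218227 + \sqrt{57853 + \frac{5 \sqrt{8314691218159}}{56971}}\right) - 79758 = 138469 + \sqrt{57853 + \frac{5 \sqrt{8314691218159}}{56971}}$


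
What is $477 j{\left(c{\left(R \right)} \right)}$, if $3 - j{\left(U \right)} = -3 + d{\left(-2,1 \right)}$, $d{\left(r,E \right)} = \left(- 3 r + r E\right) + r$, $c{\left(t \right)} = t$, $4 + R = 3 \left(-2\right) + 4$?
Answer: $1908$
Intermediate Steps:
$R = -6$ ($R = -4 + \left(3 \left(-2\right) + 4\right) = -4 + \left(-6 + 4\right) = -4 - 2 = -6$)
$d{\left(r,E \right)} = - 2 r + E r$ ($d{\left(r,E \right)} = \left(- 3 r + E r\right) + r = - 2 r + E r$)
$j{\left(U \right)} = 4$ ($j{\left(U \right)} = 3 - \left(-3 - 2 \left(-2 + 1\right)\right) = 3 - \left(-3 - -2\right) = 3 - \left(-3 + 2\right) = 3 - -1 = 3 + 1 = 4$)
$477 j{\left(c{\left(R \right)} \right)} = 477 \cdot 4 = 1908$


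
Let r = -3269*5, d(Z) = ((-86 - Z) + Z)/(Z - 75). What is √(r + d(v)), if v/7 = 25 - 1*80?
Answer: I*√864640610/230 ≈ 127.85*I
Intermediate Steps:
v = -385 (v = 7*(25 - 1*80) = 7*(25 - 80) = 7*(-55) = -385)
d(Z) = -86/(-75 + Z)
r = -16345
√(r + d(v)) = √(-16345 - 86/(-75 - 385)) = √(-16345 - 86/(-460)) = √(-16345 - 86*(-1/460)) = √(-16345 + 43/230) = √(-3759307/230) = I*√864640610/230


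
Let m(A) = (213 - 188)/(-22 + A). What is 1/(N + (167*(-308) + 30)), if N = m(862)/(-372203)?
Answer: -62530104/3214422526229 ≈ -1.9453e-5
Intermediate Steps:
m(A) = 25/(-22 + A)
N = -5/62530104 (N = (25/(-22 + 862))/(-372203) = (25/840)*(-1/372203) = (25*(1/840))*(-1/372203) = (5/168)*(-1/372203) = -5/62530104 ≈ -7.9962e-8)
1/(N + (167*(-308) + 30)) = 1/(-5/62530104 + (167*(-308) + 30)) = 1/(-5/62530104 + (-51436 + 30)) = 1/(-5/62530104 - 51406) = 1/(-3214422526229/62530104) = -62530104/3214422526229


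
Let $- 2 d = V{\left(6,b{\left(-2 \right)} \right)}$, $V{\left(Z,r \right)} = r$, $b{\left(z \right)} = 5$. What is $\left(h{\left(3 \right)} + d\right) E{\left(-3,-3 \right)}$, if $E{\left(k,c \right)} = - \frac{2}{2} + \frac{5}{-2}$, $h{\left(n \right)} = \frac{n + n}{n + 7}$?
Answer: $\frac{133}{20} \approx 6.65$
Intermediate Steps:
$d = - \frac{5}{2}$ ($d = \left(- \frac{1}{2}\right) 5 = - \frac{5}{2} \approx -2.5$)
$h{\left(n \right)} = \frac{2 n}{7 + n}$
$E{\left(k,c \right)} = - \frac{7}{2}$ ($E{\left(k,c \right)} = \left(-2\right) \frac{1}{2} + 5 \left(- \frac{1}{2}\right) = -1 - \frac{5}{2} = - \frac{7}{2}$)
$\left(h{\left(3 \right)} + d\right) E{\left(-3,-3 \right)} = \left(2 \cdot 3 \frac{1}{7 + 3} - \frac{5}{2}\right) \left(- \frac{7}{2}\right) = \left(2 \cdot 3 \cdot \frac{1}{10} - \frac{5}{2}\right) \left(- \frac{7}{2}\right) = \left(\frac{3}{5} - \frac{5}{2}\right) \left(- \frac{7}{2}\right) = \left(- \frac{19}{10}\right) \left(- \frac{7}{2}\right) = \frac{133}{20}$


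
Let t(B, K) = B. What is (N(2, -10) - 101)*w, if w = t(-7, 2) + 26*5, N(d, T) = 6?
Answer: -11685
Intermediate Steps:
w = 123 (w = -7 + 26*5 = -7 + 130 = 123)
(N(2, -10) - 101)*w = (6 - 101)*123 = -95*123 = -11685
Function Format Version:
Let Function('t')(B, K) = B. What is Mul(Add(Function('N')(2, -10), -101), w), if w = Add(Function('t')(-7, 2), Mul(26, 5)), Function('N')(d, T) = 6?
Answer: -11685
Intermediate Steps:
w = 123 (w = Add(-7, Mul(26, 5)) = Add(-7, 130) = 123)
Mul(Add(Function('N')(2, -10), -101), w) = Mul(Add(6, -101), 123) = Mul(-95, 123) = -11685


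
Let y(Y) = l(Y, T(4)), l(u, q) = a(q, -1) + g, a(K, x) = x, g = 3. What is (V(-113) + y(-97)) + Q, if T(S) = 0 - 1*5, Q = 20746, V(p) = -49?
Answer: 20699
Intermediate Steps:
T(S) = -5 (T(S) = 0 - 5 = -5)
l(u, q) = 2 (l(u, q) = -1 + 3 = 2)
y(Y) = 2
(V(-113) + y(-97)) + Q = (-49 + 2) + 20746 = -47 + 20746 = 20699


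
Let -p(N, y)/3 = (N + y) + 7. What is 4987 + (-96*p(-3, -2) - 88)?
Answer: 5475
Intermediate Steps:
p(N, y) = -21 - 3*N - 3*y (p(N, y) = -3*((N + y) + 7) = -3*(7 + N + y) = -21 - 3*N - 3*y)
4987 + (-96*p(-3, -2) - 88) = 4987 + (-96*(-21 - 3*(-3) - 3*(-2)) - 88) = 4987 + (-96*(-21 + 9 + 6) - 88) = 4987 + (-96*(-6) - 88) = 4987 + (576 - 88) = 4987 + 488 = 5475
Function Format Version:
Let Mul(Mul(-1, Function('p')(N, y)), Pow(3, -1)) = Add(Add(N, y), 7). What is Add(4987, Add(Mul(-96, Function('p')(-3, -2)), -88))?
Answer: 5475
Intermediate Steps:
Function('p')(N, y) = Add(-21, Mul(-3, N), Mul(-3, y)) (Function('p')(N, y) = Mul(-3, Add(Add(N, y), 7)) = Mul(-3, Add(7, N, y)) = Add(-21, Mul(-3, N), Mul(-3, y)))
Add(4987, Add(Mul(-96, Function('p')(-3, -2)), -88)) = Add(4987, Add(Mul(-96, Add(-21, Mul(-3, -3), Mul(-3, -2))), -88)) = Add(4987, Add(Mul(-96, Add(-21, 9, 6)), -88)) = Add(4987, Add(Mul(-96, -6), -88)) = Add(4987, Add(576, -88)) = Add(4987, 488) = 5475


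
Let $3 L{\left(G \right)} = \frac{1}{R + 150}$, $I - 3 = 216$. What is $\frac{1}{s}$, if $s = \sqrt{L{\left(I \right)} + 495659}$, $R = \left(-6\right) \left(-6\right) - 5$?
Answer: $\frac{\sqrt{146144561034}}{269142838} \approx 0.0014204$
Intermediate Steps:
$I = 219$ ($I = 3 + 216 = 219$)
$R = 31$ ($R = 36 - 5 = 31$)
$L{\left(G \right)} = \frac{1}{543}$ ($L{\left(G \right)} = \frac{1}{3 \left(31 + 150\right)} = \frac{1}{3 \cdot 181} = \frac{1}{3} \cdot \frac{1}{181} = \frac{1}{543}$)
$s = \frac{\sqrt{146144561034}}{543}$ ($s = \sqrt{\frac{1}{543} + 495659} = \sqrt{\frac{269142838}{543}} = \frac{\sqrt{146144561034}}{543} \approx 704.03$)
$\frac{1}{s} = \frac{1}{\frac{1}{543} \sqrt{146144561034}} = \frac{\sqrt{146144561034}}{269142838}$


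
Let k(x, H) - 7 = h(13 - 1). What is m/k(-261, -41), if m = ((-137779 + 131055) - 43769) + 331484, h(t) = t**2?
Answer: 280991/151 ≈ 1860.9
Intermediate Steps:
m = 280991 (m = (-6724 - 43769) + 331484 = -50493 + 331484 = 280991)
k(x, H) = 151 (k(x, H) = 7 + (13 - 1)**2 = 7 + 12**2 = 7 + 144 = 151)
m/k(-261, -41) = 280991/151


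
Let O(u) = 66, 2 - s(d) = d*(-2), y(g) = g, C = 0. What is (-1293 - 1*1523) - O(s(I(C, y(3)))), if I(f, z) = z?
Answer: -2882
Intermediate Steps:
s(d) = 2 + 2*d (s(d) = 2 - d*(-2) = 2 - (-2)*d = 2 + 2*d)
(-1293 - 1*1523) - O(s(I(C, y(3)))) = (-1293 - 1*1523) - 1*66 = (-1293 - 1523) - 66 = -2816 - 66 = -2882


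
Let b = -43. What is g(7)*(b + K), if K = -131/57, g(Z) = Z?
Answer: -18074/57 ≈ -317.09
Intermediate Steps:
K = -131/57 (K = -131*1/57 = -131/57 ≈ -2.2982)
g(7)*(b + K) = 7*(-43 - 131/57) = 7*(-2582/57) = -18074/57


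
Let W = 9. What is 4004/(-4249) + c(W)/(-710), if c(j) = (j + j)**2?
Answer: -301394/215485 ≈ -1.3987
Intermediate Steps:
c(j) = 4*j**2 (c(j) = (2*j)**2 = 4*j**2)
4004/(-4249) + c(W)/(-710) = 4004/(-4249) + (4*9**2)/(-710) = 4004*(-1/4249) + (4*81)*(-1/710) = -572/607 + 324*(-1/710) = -572/607 - 162/355 = -301394/215485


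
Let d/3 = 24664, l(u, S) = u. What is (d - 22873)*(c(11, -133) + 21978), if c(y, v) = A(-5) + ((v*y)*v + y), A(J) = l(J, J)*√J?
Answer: 11070739592 - 255595*I*√5 ≈ 1.1071e+10 - 5.7153e+5*I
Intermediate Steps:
d = 73992 (d = 3*24664 = 73992)
A(J) = J^(3/2) (A(J) = J*√J = J^(3/2))
c(y, v) = y + y*v² - 5*I*√5 (c(y, v) = (-5)^(3/2) + ((v*y)*v + y) = -5*I*√5 + (y*v² + y) = -5*I*√5 + (y + y*v²) = y + y*v² - 5*I*√5)
(d - 22873)*(c(11, -133) + 21978) = (73992 - 22873)*((11 + 11*(-133)² - 5*I*√5) + 21978) = 51119*((11 + 11*17689 - 5*I*√5) + 21978) = 51119*((11 + 194579 - 5*I*√5) + 21978) = 51119*((194590 - 5*I*√5) + 21978) = 51119*(216568 - 5*I*√5) = 11070739592 - 255595*I*√5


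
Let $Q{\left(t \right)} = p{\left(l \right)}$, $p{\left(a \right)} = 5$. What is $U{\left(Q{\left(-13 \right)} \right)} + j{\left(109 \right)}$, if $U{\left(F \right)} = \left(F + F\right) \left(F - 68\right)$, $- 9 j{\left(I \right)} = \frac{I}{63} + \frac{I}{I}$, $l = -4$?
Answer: $- \frac{357382}{567} \approx -630.3$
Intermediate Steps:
$Q{\left(t \right)} = 5$
$j{\left(I \right)} = - \frac{1}{9} - \frac{I}{567}$ ($j{\left(I \right)} = - \frac{\frac{I}{63} + \frac{I}{I}}{9} = - \frac{I \frac{1}{63} + 1}{9} = - \frac{\frac{I}{63} + 1}{9} = - \frac{1 + \frac{I}{63}}{9} = - \frac{1}{9} - \frac{I}{567}$)
$U{\left(F \right)} = 2 F \left(-68 + F\right)$
$U{\left(Q{\left(-13 \right)} \right)} + j{\left(109 \right)} = 2 \cdot 5 \left(-68 + 5\right) - \frac{172}{567} = 2 \cdot 5 \left(-63\right) - \frac{172}{567} = -630 - \frac{172}{567} = - \frac{357382}{567}$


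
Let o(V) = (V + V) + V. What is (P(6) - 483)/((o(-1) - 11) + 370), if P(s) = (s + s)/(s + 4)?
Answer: -2409/1780 ≈ -1.3534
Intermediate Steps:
P(s) = 2*s/(4 + s) (P(s) = (2*s)/(4 + s) = 2*s/(4 + s))
o(V) = 3*V (o(V) = 2*V + V = 3*V)
(P(6) - 483)/((o(-1) - 11) + 370) = (2*6/(4 + 6) - 483)/((3*(-1) - 11) + 370) = (2*6/10 - 483)/((-3 - 11) + 370) = (2*6*(⅒) - 483)/(-14 + 370) = (6/5 - 483)/356 = -2409/5*1/356 = -2409/1780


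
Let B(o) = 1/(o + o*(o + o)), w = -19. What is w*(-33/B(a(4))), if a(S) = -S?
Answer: 17556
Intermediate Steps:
B(o) = 1/(o + 2*o²) (B(o) = 1/(o + o*(2*o)) = 1/(o + 2*o²))
w*(-33/B(a(4))) = -(-627)/(1/(((-1*4))*(1 + 2*(-1*4)))) = -(-627)/(1/((-4)*(1 + 2*(-4)))) = -(-627)/((-1/(4*(1 - 8)))) = -(-627)/((-¼/(-7))) = -(-627)/((-¼*(-⅐))) = -(-627)/1/28 = -(-627)*28 = -19*(-924) = 17556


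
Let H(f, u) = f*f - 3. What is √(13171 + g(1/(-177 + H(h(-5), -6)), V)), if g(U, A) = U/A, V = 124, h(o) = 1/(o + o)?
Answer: √4100519578792106/557969 ≈ 114.77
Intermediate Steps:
h(o) = 1/(2*o)
H(f, u) = -3 + f² (H(f, u) = f² - 3 = -3 + f²)
√(13171 + g(1/(-177 + H(h(-5), -6)), V)) = √(13171 + 1/(-177 + (-3 + ((½)/(-5))²)*124)) = √(13171 + (1/124)/(-177 + (-3 + ((½)*(-⅕))²))) = √(13171 + (1/124)/(-177 + (-3 + (-⅒)²))) = √(13171 + (1/124)/(-177 + (-3 + 1/100))) = √(13171 + (1/124)/(-177 - 299/100)) = √(13171 + (1/124)/(-17999/100)) = √(13171 - 100/17999*1/124) = √(13171 - 25/557969) = √(7349009674/557969) = √4100519578792106/557969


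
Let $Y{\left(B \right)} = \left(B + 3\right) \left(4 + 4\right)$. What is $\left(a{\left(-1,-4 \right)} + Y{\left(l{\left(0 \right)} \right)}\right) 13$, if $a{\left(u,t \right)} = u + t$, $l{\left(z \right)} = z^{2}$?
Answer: $247$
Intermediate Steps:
$Y{\left(B \right)} = 24 + 8 B$ ($Y{\left(B \right)} = \left(3 + B\right) 8 = 24 + 8 B$)
$a{\left(u,t \right)} = t + u$
$\left(a{\left(-1,-4 \right)} + Y{\left(l{\left(0 \right)} \right)}\right) 13 = \left(\left(-4 - 1\right) + \left(24 + 8 \cdot 0^{2}\right)\right) 13 = \left(-5 + \left(24 + 8 \cdot 0\right)\right) 13 = \left(-5 + \left(24 + 0\right)\right) 13 = \left(-5 + 24\right) 13 = 19 \cdot 13 = 247$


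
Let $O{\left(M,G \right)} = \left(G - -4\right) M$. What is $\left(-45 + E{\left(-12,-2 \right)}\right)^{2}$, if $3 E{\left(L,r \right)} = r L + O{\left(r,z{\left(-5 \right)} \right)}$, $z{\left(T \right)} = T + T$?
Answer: $1089$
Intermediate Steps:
$z{\left(T \right)} = 2 T$
$O{\left(M,G \right)} = M \left(4 + G\right)$ ($O{\left(M,G \right)} = \left(G + 4\right) M = \left(4 + G\right) M = M \left(4 + G\right)$)
$E{\left(L,r \right)} = - 2 r + \frac{L r}{3}$ ($E{\left(L,r \right)} = \frac{r L + r \left(4 + 2 \left(-5\right)\right)}{3} = \frac{L r + r \left(4 - 10\right)}{3} = \frac{L r + r \left(-6\right)}{3} = \frac{L r - 6 r}{3} = \frac{- 6 r + L r}{3} = - 2 r + \frac{L r}{3}$)
$\left(-45 + E{\left(-12,-2 \right)}\right)^{2} = \left(-45 + \frac{1}{3} \left(-2\right) \left(-6 - 12\right)\right)^{2} = \left(-45 + \frac{1}{3} \left(-2\right) \left(-18\right)\right)^{2} = \left(-45 + 12\right)^{2} = \left(-33\right)^{2} = 1089$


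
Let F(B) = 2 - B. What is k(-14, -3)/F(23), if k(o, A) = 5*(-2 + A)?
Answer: 25/21 ≈ 1.1905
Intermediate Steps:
k(o, A) = -10 + 5*A
k(-14, -3)/F(23) = (-10 + 5*(-3))/(2 - 1*23) = (-10 - 15)/(2 - 23) = -25/(-21) = -25*(-1/21) = 25/21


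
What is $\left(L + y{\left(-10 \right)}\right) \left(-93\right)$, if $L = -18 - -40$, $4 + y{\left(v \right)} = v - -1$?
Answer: $-837$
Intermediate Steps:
$y{\left(v \right)} = -3 + v$ ($y{\left(v \right)} = -4 + \left(v - -1\right) = -4 + \left(v + 1\right) = -4 + \left(1 + v\right) = -3 + v$)
$L = 22$ ($L = -18 + 40 = 22$)
$\left(L + y{\left(-10 \right)}\right) \left(-93\right) = \left(22 - 13\right) \left(-93\right) = 9 \left(-93\right) = -837$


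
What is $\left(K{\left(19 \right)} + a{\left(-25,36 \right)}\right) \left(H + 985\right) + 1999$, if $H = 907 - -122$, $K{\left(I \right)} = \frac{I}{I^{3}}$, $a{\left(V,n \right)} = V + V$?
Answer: $- \frac{1875213}{19} \approx -98695.0$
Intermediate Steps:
$a{\left(V,n \right)} = 2 V$
$K{\left(I \right)} = \frac{1}{I^{2}}$ ($K{\left(I \right)} = \frac{I}{I^{3}} = \frac{1}{I^{2}}$)
$H = 1029$ ($H = 907 + 122 = 1029$)
$\left(K{\left(19 \right)} + a{\left(-25,36 \right)}\right) \left(H + 985\right) + 1999 = \left(\frac{1}{361} + 2 \left(-25\right)\right) \left(1029 + 985\right) + 1999 = \left(\frac{1}{361} - 50\right) 2014 + 1999 = \left(- \frac{18049}{361}\right) 2014 + 1999 = - \frac{1913194}{19} + 1999 = - \frac{1875213}{19}$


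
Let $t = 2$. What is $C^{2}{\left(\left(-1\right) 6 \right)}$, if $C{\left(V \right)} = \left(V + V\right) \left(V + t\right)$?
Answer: $2304$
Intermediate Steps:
$C{\left(V \right)} = 2 V \left(2 + V\right)$ ($C{\left(V \right)} = \left(V + V\right) \left(V + 2\right) = 2 V \left(2 + V\right)$)
$C^{2}{\left(\left(-1\right) 6 \right)} = \left(2 \left(\left(-1\right) 6\right) \left(2 - 6\right)\right)^{2} = \left(2 \left(-6\right) \left(2 - 6\right)\right)^{2} = \left(2 \left(-6\right) \left(-4\right)\right)^{2} = 48^{2} = 2304$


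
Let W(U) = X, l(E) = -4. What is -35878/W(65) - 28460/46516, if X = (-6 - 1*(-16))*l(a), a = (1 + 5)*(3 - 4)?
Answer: 208470331/232580 ≈ 896.34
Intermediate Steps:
a = -6 (a = 6*(-1) = -6)
X = -40 (X = (-6 - 1*(-16))*(-4) = (-6 + 16)*(-4) = 10*(-4) = -40)
W(U) = -40
-35878/W(65) - 28460/46516 = -35878/(-40) - 28460/46516 = -35878*(-1/40) - 28460*1/46516 = 17939/20 - 7115/11629 = 208470331/232580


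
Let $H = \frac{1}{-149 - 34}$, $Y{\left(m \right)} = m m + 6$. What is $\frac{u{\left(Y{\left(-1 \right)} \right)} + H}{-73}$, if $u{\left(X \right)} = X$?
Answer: $- \frac{1280}{13359} \approx -0.095816$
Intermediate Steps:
$Y{\left(m \right)} = 6 + m^{2}$ ($Y{\left(m \right)} = m^{2} + 6 = 6 + m^{2}$)
$H = - \frac{1}{183}$ ($H = \frac{1}{-183} = - \frac{1}{183} \approx -0.0054645$)
$\frac{u{\left(Y{\left(-1 \right)} \right)} + H}{-73} = \frac{\left(6 + \left(-1\right)^{2}\right) - \frac{1}{183}}{-73} = - \frac{\left(6 + 1\right) - \frac{1}{183}}{73} = - \frac{7 - \frac{1}{183}}{73} = \left(- \frac{1}{73}\right) \frac{1280}{183} = - \frac{1280}{13359}$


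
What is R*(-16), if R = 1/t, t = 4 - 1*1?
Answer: -16/3 ≈ -5.3333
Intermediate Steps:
t = 3 (t = 4 - 1 = 3)
R = ⅓ (R = 1/3 = 1*(⅓) = ⅓ ≈ 0.33333)
R*(-16) = (⅓)*(-16) = -16/3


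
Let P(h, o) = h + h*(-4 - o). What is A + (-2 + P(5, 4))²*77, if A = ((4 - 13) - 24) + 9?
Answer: 105389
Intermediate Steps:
A = -24 (A = (-9 - 24) + 9 = -33 + 9 = -24)
A + (-2 + P(5, 4))²*77 = -24 + (-2 - 1*5*(3 + 4))²*77 = -24 + (-2 - 1*5*7)²*77 = -24 + (-2 - 35)²*77 = -24 + (-37)²*77 = -24 + 1369*77 = -24 + 105413 = 105389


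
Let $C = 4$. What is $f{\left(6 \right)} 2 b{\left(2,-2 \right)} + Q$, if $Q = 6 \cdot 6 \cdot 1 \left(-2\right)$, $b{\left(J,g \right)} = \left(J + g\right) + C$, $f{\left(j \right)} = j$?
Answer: $-24$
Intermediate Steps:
$b{\left(J,g \right)} = 4 + J + g$ ($b{\left(J,g \right)} = \left(J + g\right) + 4 = 4 + J + g$)
$Q = -72$ ($Q = 6 \cdot 6 \left(-2\right) = 36 \left(-2\right) = -72$)
$f{\left(6 \right)} 2 b{\left(2,-2 \right)} + Q = 6 \cdot 2 \left(4 + 2 - 2\right) - 72 = 12 \cdot 4 - 72 = 48 - 72 = -24$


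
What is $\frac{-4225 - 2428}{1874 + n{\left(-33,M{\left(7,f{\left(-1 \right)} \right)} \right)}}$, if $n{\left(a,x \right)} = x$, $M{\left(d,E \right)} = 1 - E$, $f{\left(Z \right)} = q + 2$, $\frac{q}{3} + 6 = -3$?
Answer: $- \frac{6653}{1900} \approx -3.5016$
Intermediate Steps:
$q = -27$ ($q = -18 + 3 \left(-3\right) = -18 - 9 = -27$)
$f{\left(Z \right)} = -25$ ($f{\left(Z \right)} = -27 + 2 = -25$)
$\frac{-4225 - 2428}{1874 + n{\left(-33,M{\left(7,f{\left(-1 \right)} \right)} \right)}} = \frac{-4225 - 2428}{1874 + \left(1 - -25\right)} = - \frac{6653}{1874 + \left(1 + 25\right)} = - \frac{6653}{1874 + 26} = - \frac{6653}{1900}$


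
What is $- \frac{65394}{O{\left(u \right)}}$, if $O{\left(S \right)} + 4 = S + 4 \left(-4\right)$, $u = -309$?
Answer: $\frac{9342}{47} \approx 198.77$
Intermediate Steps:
$O{\left(S \right)} = -20 + S$ ($O{\left(S \right)} = -4 + \left(S + 4 \left(-4\right)\right) = -4 + \left(S - 16\right) = -4 + \left(-16 + S\right) = -20 + S$)
$- \frac{65394}{O{\left(u \right)}} = - \frac{65394}{-20 - 309} = - \frac{65394}{-329} = \left(-65394\right) \left(- \frac{1}{329}\right) = \frac{9342}{47}$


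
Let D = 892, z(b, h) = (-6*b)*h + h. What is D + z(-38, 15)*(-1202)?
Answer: -4127978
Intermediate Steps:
z(b, h) = h - 6*b*h (z(b, h) = -6*b*h + h = h - 6*b*h)
D + z(-38, 15)*(-1202) = 892 + (15*(1 - 6*(-38)))*(-1202) = 892 + (15*(1 + 228))*(-1202) = 892 + (15*229)*(-1202) = 892 + 3435*(-1202) = 892 - 4128870 = -4127978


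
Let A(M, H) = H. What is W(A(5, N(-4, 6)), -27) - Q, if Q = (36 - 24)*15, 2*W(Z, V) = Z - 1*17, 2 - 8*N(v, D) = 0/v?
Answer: -1507/8 ≈ -188.38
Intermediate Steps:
N(v, D) = ¼ (N(v, D) = ¼ - 0/v = ¼ - ⅛*0 = ¼ + 0 = ¼)
W(Z, V) = -17/2 + Z/2 (W(Z, V) = (Z - 1*17)/2 = (Z - 17)/2 = (-17 + Z)/2 = -17/2 + Z/2)
Q = 180 (Q = 12*15 = 180)
W(A(5, N(-4, 6)), -27) - Q = (-17/2 + (½)*(¼)) - 1*180 = (-17/2 + ⅛) - 180 = -67/8 - 180 = -1507/8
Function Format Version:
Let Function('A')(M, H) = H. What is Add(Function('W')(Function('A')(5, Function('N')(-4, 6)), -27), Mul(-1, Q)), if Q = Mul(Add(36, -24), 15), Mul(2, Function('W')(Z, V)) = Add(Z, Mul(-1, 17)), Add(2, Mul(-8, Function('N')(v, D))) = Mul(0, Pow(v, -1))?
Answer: Rational(-1507, 8) ≈ -188.38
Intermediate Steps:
Function('N')(v, D) = Rational(1, 4) (Function('N')(v, D) = Add(Rational(1, 4), Mul(Rational(-1, 8), Mul(0, Pow(v, -1)))) = Add(Rational(1, 4), Mul(Rational(-1, 8), 0)) = Add(Rational(1, 4), 0) = Rational(1, 4))
Function('W')(Z, V) = Add(Rational(-17, 2), Mul(Rational(1, 2), Z)) (Function('W')(Z, V) = Mul(Rational(1, 2), Add(Z, Mul(-1, 17))) = Mul(Rational(1, 2), Add(Z, -17)) = Mul(Rational(1, 2), Add(-17, Z)) = Add(Rational(-17, 2), Mul(Rational(1, 2), Z)))
Q = 180 (Q = Mul(12, 15) = 180)
Add(Function('W')(Function('A')(5, Function('N')(-4, 6)), -27), Mul(-1, Q)) = Add(Add(Rational(-17, 2), Mul(Rational(1, 2), Rational(1, 4))), Mul(-1, 180)) = Add(Add(Rational(-17, 2), Rational(1, 8)), -180) = Add(Rational(-67, 8), -180) = Rational(-1507, 8)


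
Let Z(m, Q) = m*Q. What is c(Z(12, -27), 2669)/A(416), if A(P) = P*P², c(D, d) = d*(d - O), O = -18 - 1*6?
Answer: 7187617/71991296 ≈ 0.099840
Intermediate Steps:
O = -24 (O = -18 - 6 = -24)
Z(m, Q) = Q*m
c(D, d) = d*(24 + d) (c(D, d) = d*(d - 1*(-24)) = d*(d + 24) = d*(24 + d))
A(P) = P³
c(Z(12, -27), 2669)/A(416) = (2669*(24 + 2669))/(416³) = (2669*2693)/71991296 = 7187617*(1/71991296) = 7187617/71991296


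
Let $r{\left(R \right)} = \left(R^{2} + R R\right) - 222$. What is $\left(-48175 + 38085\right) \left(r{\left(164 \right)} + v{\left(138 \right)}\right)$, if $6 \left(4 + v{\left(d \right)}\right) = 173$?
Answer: $- \frac{1622315605}{3} \approx -5.4077 \cdot 10^{8}$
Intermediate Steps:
$r{\left(R \right)} = -222 + 2 R^{2}$ ($r{\left(R \right)} = \left(R^{2} + R^{2}\right) - 222 = 2 R^{2} - 222 = -222 + 2 R^{2}$)
$v{\left(d \right)} = \frac{149}{6}$ ($v{\left(d \right)} = -4 + \frac{1}{6} \cdot 173 = -4 + \frac{173}{6} = \frac{149}{6}$)
$\left(-48175 + 38085\right) \left(r{\left(164 \right)} + v{\left(138 \right)}\right) = \left(-48175 + 38085\right) \left(\left(-222 + 2 \cdot 164^{2}\right) + \frac{149}{6}\right) = - 10090 \left(\left(-222 + 2 \cdot 26896\right) + \frac{149}{6}\right) = - 10090 \left(\left(-222 + 53792\right) + \frac{149}{6}\right) = - 10090 \left(53570 + \frac{149}{6}\right) = \left(-10090\right) \frac{321569}{6} = - \frac{1622315605}{3}$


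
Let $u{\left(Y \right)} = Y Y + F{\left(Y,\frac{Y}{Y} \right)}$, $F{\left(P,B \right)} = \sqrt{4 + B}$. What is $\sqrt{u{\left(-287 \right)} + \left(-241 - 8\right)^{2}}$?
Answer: $\sqrt{144370 + \sqrt{5}} \approx 379.96$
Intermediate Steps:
$u{\left(Y \right)} = \sqrt{5} + Y^{2}$ ($u{\left(Y \right)} = Y Y + \sqrt{4 + \frac{Y}{Y}} = Y^{2} + \sqrt{4 + 1} = Y^{2} + \sqrt{5} = \sqrt{5} + Y^{2}$)
$\sqrt{u{\left(-287 \right)} + \left(-241 - 8\right)^{2}} = \sqrt{\left(\sqrt{5} + \left(-287\right)^{2}\right) + \left(-241 - 8\right)^{2}} = \sqrt{\left(\sqrt{5} + 82369\right) + \left(-249\right)^{2}} = \sqrt{\left(82369 + \sqrt{5}\right) + 62001} = \sqrt{144370 + \sqrt{5}}$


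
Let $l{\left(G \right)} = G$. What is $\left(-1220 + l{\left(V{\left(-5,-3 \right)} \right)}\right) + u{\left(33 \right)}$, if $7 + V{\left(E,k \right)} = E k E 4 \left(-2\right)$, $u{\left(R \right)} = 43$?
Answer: $-584$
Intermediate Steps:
$V{\left(E,k \right)} = -7 - 8 k E^{2}$ ($V{\left(E,k \right)} = -7 + E k E 4 \left(-2\right) = -7 + E E k 4 \left(-2\right) = -7 + E 4 E k \left(-2\right) = -7 + 4 k E^{2} \left(-2\right) = -7 - 8 k E^{2}$)
$\left(-1220 + l{\left(V{\left(-5,-3 \right)} \right)}\right) + u{\left(33 \right)} = \left(-1220 - \left(7 - 24 \left(-5\right)^{2}\right)\right) + 43 = \left(-1220 - \left(7 - 600\right)\right) + 43 = \left(-1220 + \left(-7 + 600\right)\right) + 43 = \left(-1220 + 593\right) + 43 = -627 + 43 = -584$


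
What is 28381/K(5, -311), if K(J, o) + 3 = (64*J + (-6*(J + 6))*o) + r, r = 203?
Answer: 28381/21046 ≈ 1.3485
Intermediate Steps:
K(J, o) = 200 + 64*J + o*(-36 - 6*J) (K(J, o) = -3 + ((64*J + (-6*(J + 6))*o) + 203) = -3 + ((64*J + (-6*(6 + J))*o) + 203) = -3 + ((64*J + (-36 - 6*J)*o) + 203) = -3 + ((64*J + o*(-36 - 6*J)) + 203) = -3 + (203 + 64*J + o*(-36 - 6*J)) = 200 + 64*J + o*(-36 - 6*J))
28381/K(5, -311) = 28381/(200 - 36*(-311) + 64*5 - 6*5*(-311)) = 28381/(200 + 11196 + 320 + 9330) = 28381/21046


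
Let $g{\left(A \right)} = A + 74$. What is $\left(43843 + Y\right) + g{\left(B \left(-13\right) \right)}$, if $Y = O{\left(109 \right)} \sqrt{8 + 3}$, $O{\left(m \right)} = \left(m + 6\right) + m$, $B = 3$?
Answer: $43878 + 224 \sqrt{11} \approx 44621.0$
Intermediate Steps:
$O{\left(m \right)} = 6 + 2 m$ ($O{\left(m \right)} = \left(6 + m\right) + m = 6 + 2 m$)
$Y = 224 \sqrt{11}$ ($Y = \left(6 + 2 \cdot 109\right) \sqrt{8 + 3} = \left(6 + 218\right) \sqrt{11} = 224 \sqrt{11} \approx 742.92$)
$g{\left(A \right)} = 74 + A$
$\left(43843 + Y\right) + g{\left(B \left(-13\right) \right)} = \left(43843 + 224 \sqrt{11}\right) + \left(74 + 3 \left(-13\right)\right) = \left(43843 + 224 \sqrt{11}\right) + \left(74 - 39\right) = \left(43843 + 224 \sqrt{11}\right) + 35 = 43878 + 224 \sqrt{11}$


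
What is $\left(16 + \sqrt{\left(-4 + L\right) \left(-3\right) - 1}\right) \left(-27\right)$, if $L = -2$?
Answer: $-432 - 27 \sqrt{17} \approx -543.32$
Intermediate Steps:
$\left(16 + \sqrt{\left(-4 + L\right) \left(-3\right) - 1}\right) \left(-27\right) = \left(16 + \sqrt{\left(-4 - 2\right) \left(-3\right) - 1}\right) \left(-27\right) = \left(16 + \sqrt{\left(-6\right) \left(-3\right) - 1}\right) \left(-27\right) = \left(16 + \sqrt{18 - 1}\right) \left(-27\right) = \left(16 + \sqrt{17}\right) \left(-27\right) = -432 - 27 \sqrt{17}$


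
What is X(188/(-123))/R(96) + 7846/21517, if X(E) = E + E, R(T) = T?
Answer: 10569397/31759092 ≈ 0.33280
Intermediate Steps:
X(E) = 2*E
X(188/(-123))/R(96) + 7846/21517 = (2*(188/(-123)))/96 + 7846/21517 = (2*(188*(-1/123)))*(1/96) + 7846*(1/21517) = (2*(-188/123))*(1/96) + 7846/21517 = -376/123*1/96 + 7846/21517 = -47/1476 + 7846/21517 = 10569397/31759092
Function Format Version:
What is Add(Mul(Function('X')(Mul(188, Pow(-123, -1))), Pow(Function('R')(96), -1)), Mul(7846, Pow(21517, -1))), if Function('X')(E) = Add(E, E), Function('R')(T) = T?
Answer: Rational(10569397, 31759092) ≈ 0.33280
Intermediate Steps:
Function('X')(E) = Mul(2, E)
Add(Mul(Function('X')(Mul(188, Pow(-123, -1))), Pow(Function('R')(96), -1)), Mul(7846, Pow(21517, -1))) = Add(Mul(Mul(2, Mul(188, Pow(-123, -1))), Pow(96, -1)), Mul(7846, Pow(21517, -1))) = Add(Mul(Mul(2, Mul(188, Rational(-1, 123))), Rational(1, 96)), Mul(7846, Rational(1, 21517))) = Add(Mul(Mul(2, Rational(-188, 123)), Rational(1, 96)), Rational(7846, 21517)) = Add(Mul(Rational(-376, 123), Rational(1, 96)), Rational(7846, 21517)) = Add(Rational(-47, 1476), Rational(7846, 21517)) = Rational(10569397, 31759092)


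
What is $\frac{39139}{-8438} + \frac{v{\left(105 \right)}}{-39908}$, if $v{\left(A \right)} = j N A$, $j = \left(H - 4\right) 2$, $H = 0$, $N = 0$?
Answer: $- \frac{39139}{8438} \approx -4.6384$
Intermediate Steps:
$j = -8$ ($j = \left(0 - 4\right) 2 = \left(-4\right) 2 = -8$)
$v{\left(A \right)} = 0$ ($v{\left(A \right)} = \left(-8\right) 0 A = 0 A = 0$)
$\frac{39139}{-8438} + \frac{v{\left(105 \right)}}{-39908} = \frac{39139}{-8438} + \frac{0}{-39908} = 39139 \left(- \frac{1}{8438}\right) + 0 \left(- \frac{1}{39908}\right) = - \frac{39139}{8438} + 0 = - \frac{39139}{8438}$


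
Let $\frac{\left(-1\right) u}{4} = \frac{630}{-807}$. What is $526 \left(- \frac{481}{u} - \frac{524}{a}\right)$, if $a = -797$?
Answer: $- \frac{27005595599}{334740} \approx -80676.0$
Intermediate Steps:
$u = \frac{840}{269}$ ($u = - 4 \frac{630}{-807} = - 4 \cdot 630 \left(- \frac{1}{807}\right) = \left(-4\right) \left(- \frac{210}{269}\right) = \frac{840}{269} \approx 3.1227$)
$526 \left(- \frac{481}{u} - \frac{524}{a}\right) = 526 \left(- \frac{481}{\frac{840}{269}} - \frac{524}{-797}\right) = 526 \left(\left(-481\right) \frac{269}{840} - - \frac{524}{797}\right) = 526 \left(- \frac{129389}{840} + \frac{524}{797}\right) = 526 \left(- \frac{102682873}{669480}\right) = - \frac{27005595599}{334740}$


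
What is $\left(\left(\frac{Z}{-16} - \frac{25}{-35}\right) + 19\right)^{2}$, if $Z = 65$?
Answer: $\frac{3073009}{12544} \approx 244.98$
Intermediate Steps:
$\left(\left(\frac{Z}{-16} - \frac{25}{-35}\right) + 19\right)^{2} = \left(\left(\frac{65}{-16} - \frac{25}{-35}\right) + 19\right)^{2} = \left(\left(65 \left(- \frac{1}{16}\right) - - \frac{5}{7}\right) + 19\right)^{2} = \left(\left(- \frac{65}{16} + \frac{5}{7}\right) + 19\right)^{2} = \left(- \frac{375}{112} + 19\right)^{2} = \left(\frac{1753}{112}\right)^{2} = \frac{3073009}{12544}$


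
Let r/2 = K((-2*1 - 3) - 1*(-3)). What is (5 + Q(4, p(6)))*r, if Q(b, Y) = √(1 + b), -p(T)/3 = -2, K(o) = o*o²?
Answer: -80 - 16*√5 ≈ -115.78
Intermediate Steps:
K(o) = o³
r = -16 (r = 2*((-2*1 - 3) - 1*(-3))³ = 2*((-2 - 3) + 3)³ = 2*(-5 + 3)³ = 2*(-2)³ = 2*(-8) = -16)
p(T) = 6 (p(T) = -3*(-2) = 6)
(5 + Q(4, p(6)))*r = (5 + √(1 + 4))*(-16) = (5 + √5)*(-16) = -80 - 16*√5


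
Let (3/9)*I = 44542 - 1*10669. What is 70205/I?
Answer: 70205/101619 ≈ 0.69086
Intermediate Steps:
I = 101619 (I = 3*(44542 - 1*10669) = 3*(44542 - 10669) = 3*33873 = 101619)
70205/I = 70205/101619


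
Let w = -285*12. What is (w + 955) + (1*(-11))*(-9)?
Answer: -2366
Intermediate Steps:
w = -3420
(w + 955) + (1*(-11))*(-9) = (-3420 + 955) + (1*(-11))*(-9) = -2465 - 11*(-9) = -2465 + 99 = -2366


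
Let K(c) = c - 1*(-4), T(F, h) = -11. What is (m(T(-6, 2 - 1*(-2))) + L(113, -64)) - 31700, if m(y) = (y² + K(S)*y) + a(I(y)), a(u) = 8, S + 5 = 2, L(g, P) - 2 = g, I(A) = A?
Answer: -31467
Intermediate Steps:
L(g, P) = 2 + g
S = -3 (S = -5 + 2 = -3)
K(c) = 4 + c (K(c) = c + 4 = 4 + c)
m(y) = 8 + y + y² (m(y) = (y² + (4 - 3)*y) + 8 = (y² + 1*y) + 8 = (y² + y) + 8 = (y + y²) + 8 = 8 + y + y²)
(m(T(-6, 2 - 1*(-2))) + L(113, -64)) - 31700 = ((8 - 11 + (-11)²) + (2 + 113)) - 31700 = ((8 - 11 + 121) + 115) - 31700 = (118 + 115) - 31700 = 233 - 31700 = -31467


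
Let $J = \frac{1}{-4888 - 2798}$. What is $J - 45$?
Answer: $- \frac{345871}{7686} \approx -45.0$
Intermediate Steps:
$J = - \frac{1}{7686}$ ($J = \frac{1}{-7686} = - \frac{1}{7686} \approx -0.00013011$)
$J - 45 = - \frac{1}{7686} - 45 = - \frac{345871}{7686}$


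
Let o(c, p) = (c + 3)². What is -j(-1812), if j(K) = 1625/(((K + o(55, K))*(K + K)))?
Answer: 1625/5624448 ≈ 0.00028892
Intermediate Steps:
o(c, p) = (3 + c)²
j(K) = 1625/(2*K*(3364 + K)) (j(K) = 1625/(((K + (3 + 55)²)*(K + K))) = 1625/(((K + 58²)*(2*K))) = 1625/(((K + 3364)*(2*K))) = 1625/(((3364 + K)*(2*K))) = 1625/((2*K*(3364 + K))) = 1625*(1/(2*K*(3364 + K))) = 1625/(2*K*(3364 + K)))
-j(-1812) = -1625/(2*(-1812)*(3364 - 1812)) = -1625*(-1)/(2*1812*1552) = -1*(-1625/5624448) = 1625/5624448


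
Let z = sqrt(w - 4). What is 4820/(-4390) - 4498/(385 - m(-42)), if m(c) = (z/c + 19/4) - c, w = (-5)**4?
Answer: -188960416422/13126036345 + 251888*sqrt(69)/89699565 ≈ -14.373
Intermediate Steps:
w = 625
z = 3*sqrt(69) (z = sqrt(625 - 4) = sqrt(621) = 3*sqrt(69) ≈ 24.920)
m(c) = 19/4 - c + 3*sqrt(69)/c (m(c) = ((3*sqrt(69))/c + 19/4) - c = (3*sqrt(69)/c + 19*(1/4)) - c = (3*sqrt(69)/c + 19/4) - c = (19/4 + 3*sqrt(69)/c) - c = 19/4 - c + 3*sqrt(69)/c)
4820/(-4390) - 4498/(385 - m(-42)) = 4820/(-4390) - 4498/(385 - (19/4 - 1*(-42) + 3*sqrt(69)/(-42))) = 4820*(-1/4390) - 4498/(385 - (19/4 + 42 + 3*sqrt(69)*(-1/42))) = -482/439 - 4498/(385 - (19/4 + 42 - sqrt(69)/14)) = -482/439 - 4498/(385 - (187/4 - sqrt(69)/14)) = -482/439 - 4498/(385 + (-187/4 + sqrt(69)/14)) = -482/439 - 4498/(1353/4 + sqrt(69)/14)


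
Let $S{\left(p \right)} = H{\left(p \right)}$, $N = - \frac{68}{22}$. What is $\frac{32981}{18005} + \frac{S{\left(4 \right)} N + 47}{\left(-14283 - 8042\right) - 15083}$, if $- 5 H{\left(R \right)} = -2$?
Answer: $\frac{1043247847}{569910880} \approx 1.8305$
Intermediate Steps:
$H{\left(R \right)} = \frac{2}{5}$ ($H{\left(R \right)} = \left(- \frac{1}{5}\right) \left(-2\right) = \frac{2}{5}$)
$N = - \frac{34}{11}$ ($N = \left(-68\right) \frac{1}{22} = - \frac{34}{11} \approx -3.0909$)
$S{\left(p \right)} = \frac{2}{5}$
$\frac{32981}{18005} + \frac{S{\left(4 \right)} N + 47}{\left(-14283 - 8042\right) - 15083} = \frac{32981}{18005} + \frac{\frac{2}{5} \left(- \frac{34}{11}\right) + 47}{\left(-14283 - 8042\right) - 15083} = 32981 \cdot \frac{1}{18005} + \frac{- \frac{68}{55} + 47}{-22325 - 15083} = \frac{2537}{1385} + \frac{2517}{55 \left(-37408\right)} = \frac{2537}{1385} + \frac{2517}{55} \left(- \frac{1}{37408}\right) = \frac{2537}{1385} - \frac{2517}{2057440} = \frac{1043247847}{569910880}$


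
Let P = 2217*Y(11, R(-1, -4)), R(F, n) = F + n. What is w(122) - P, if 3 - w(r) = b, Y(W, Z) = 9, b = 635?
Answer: -20585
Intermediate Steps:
w(r) = -632 (w(r) = 3 - 1*635 = 3 - 635 = -632)
P = 19953 (P = 2217*9 = 19953)
w(122) - P = -632 - 1*19953 = -632 - 19953 = -20585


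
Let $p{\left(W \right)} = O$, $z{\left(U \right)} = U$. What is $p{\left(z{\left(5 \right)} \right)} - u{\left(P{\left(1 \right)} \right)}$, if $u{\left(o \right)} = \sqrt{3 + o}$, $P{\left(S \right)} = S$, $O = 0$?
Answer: $-2$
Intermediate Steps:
$p{\left(W \right)} = 0$
$p{\left(z{\left(5 \right)} \right)} - u{\left(P{\left(1 \right)} \right)} = 0 - \sqrt{3 + 1} = 0 - \sqrt{4} = 0 - 2 = -2$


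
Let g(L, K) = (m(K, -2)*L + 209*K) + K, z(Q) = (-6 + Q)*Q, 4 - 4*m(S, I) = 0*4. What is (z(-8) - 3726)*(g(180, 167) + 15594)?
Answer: -183750216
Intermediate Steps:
m(S, I) = 1 (m(S, I) = 1 - 0*4 = 1 - 1/4*0 = 1 + 0 = 1)
z(Q) = Q*(-6 + Q)
g(L, K) = L + 210*K (g(L, K) = (1*L + 209*K) + K = (L + 209*K) + K = L + 210*K)
(z(-8) - 3726)*(g(180, 167) + 15594) = (-8*(-6 - 8) - 3726)*((180 + 210*167) + 15594) = (-8*(-14) - 3726)*((180 + 35070) + 15594) = (112 - 3726)*(35250 + 15594) = -3614*50844 = -183750216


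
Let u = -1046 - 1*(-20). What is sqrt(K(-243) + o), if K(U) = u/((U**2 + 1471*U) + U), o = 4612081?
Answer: sqrt(62696486186191)/3687 ≈ 2147.6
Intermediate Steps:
u = -1026 (u = -1046 + 20 = -1026)
K(U) = -1026/(U**2 + 1472*U) (K(U) = -1026/((U**2 + 1471*U) + U) = -1026/(U**2 + 1472*U))
sqrt(K(-243) + o) = sqrt(-1026/(-243*(1472 - 243)) + 4612081) = sqrt(-1026*(-1/243)/1229 + 4612081) = sqrt(-1026*(-1/243)*1/1229 + 4612081) = sqrt(38/11061 + 4612081) = sqrt(51014227979/11061) = sqrt(62696486186191)/3687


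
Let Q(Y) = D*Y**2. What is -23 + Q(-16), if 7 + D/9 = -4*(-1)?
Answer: -6935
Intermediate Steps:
D = -27 (D = -63 + 9*(-4*(-1)) = -63 + 9*4 = -63 + 36 = -27)
Q(Y) = -27*Y**2
-23 + Q(-16) = -23 - 27*(-16)**2 = -23 - 27*256 = -23 - 6912 = -6935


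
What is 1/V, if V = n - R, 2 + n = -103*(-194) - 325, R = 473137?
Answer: -1/453482 ≈ -2.2052e-6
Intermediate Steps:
n = 19655 (n = -2 + (-103*(-194) - 325) = -2 + (19982 - 325) = -2 + 19657 = 19655)
V = -453482 (V = 19655 - 1*473137 = 19655 - 473137 = -453482)
1/V = 1/(-453482) = -1/453482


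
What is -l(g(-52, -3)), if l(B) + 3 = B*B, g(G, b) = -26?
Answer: -673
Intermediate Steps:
l(B) = -3 + B² (l(B) = -3 + B*B = -3 + B²)
-l(g(-52, -3)) = -(-3 + (-26)²) = -(-3 + 676) = -1*673 = -673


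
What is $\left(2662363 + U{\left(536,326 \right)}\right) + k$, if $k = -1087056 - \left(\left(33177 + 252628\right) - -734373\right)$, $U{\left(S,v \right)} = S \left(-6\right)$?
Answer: $551913$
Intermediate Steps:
$U{\left(S,v \right)} = - 6 S$
$k = -2107234$ ($k = -1087056 - \left(285805 + 734373\right) = -1087056 - 1020178 = -2107234$)
$\left(2662363 + U{\left(536,326 \right)}\right) + k = \left(2662363 - 3216\right) - 2107234 = 2659147 - 2107234 = 551913$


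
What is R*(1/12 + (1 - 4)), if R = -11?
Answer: 385/12 ≈ 32.083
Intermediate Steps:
R*(1/12 + (1 - 4)) = -11*(1/12 + (1 - 4)) = -11*(1/12 - 3) = -11*(-35/12) = 385/12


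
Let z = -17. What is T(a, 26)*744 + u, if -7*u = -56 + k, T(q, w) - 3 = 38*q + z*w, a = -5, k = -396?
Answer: -3275380/7 ≈ -4.6791e+5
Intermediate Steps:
T(q, w) = 3 - 17*w + 38*q (T(q, w) = 3 + (38*q - 17*w) = 3 + (-17*w + 38*q) = 3 - 17*w + 38*q)
u = 452/7 (u = -(-56 - 396)/7 = -1/7*(-452) = 452/7 ≈ 64.571)
T(a, 26)*744 + u = (3 - 17*26 + 38*(-5))*744 + 452/7 = (3 - 442 - 190)*744 + 452/7 = -629*744 + 452/7 = -467976 + 452/7 = -3275380/7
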